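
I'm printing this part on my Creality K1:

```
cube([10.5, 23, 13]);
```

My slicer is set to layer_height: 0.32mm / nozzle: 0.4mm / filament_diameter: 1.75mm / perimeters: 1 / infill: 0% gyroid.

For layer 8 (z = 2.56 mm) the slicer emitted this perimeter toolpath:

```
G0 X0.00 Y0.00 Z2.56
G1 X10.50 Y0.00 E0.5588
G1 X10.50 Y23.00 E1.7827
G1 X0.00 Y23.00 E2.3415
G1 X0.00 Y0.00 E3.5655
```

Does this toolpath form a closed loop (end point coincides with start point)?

Start point (G0): (0.00, 0.00). End point (last G1): the path returns to the start — closed.

yes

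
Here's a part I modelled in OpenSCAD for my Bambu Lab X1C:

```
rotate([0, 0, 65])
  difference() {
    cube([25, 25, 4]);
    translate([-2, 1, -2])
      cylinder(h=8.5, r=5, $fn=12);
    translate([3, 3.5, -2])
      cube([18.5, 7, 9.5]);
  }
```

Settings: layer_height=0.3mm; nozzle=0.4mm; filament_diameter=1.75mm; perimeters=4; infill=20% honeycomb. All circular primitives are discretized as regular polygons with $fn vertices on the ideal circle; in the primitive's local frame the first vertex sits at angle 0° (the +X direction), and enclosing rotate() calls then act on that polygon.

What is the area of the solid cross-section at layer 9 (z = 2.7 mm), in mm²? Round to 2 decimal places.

483.35 mm²

At z = 2.7 mm: the cube (footprint 25×25) is included at this height (area 625.00 mm²); the r=5 cylinder at (-2, 1) contributes a regular 12-gon of circumradius 5 (area = (12/2)·5.000²·sin(360°/12) = 75.00 mm²); the cube at (3, 3.5) (footprint 18.5×7) is included at this height (area 129.50 mm²); Taking the first minus the rest: starting from the 25×25 cube (625.00 mm²), the r=5 cylinder at (-2, 1) partially overlaps it — only the 12.15 mm² overlap (of its 75.00 mm²) is removed, clipping the outline; the 18.5×7 cube at (3, 3.5) lies wholly inside it (removes its full 129.50 mm² and its 51.00 mm outline becomes a hole wall) — area = 483.35 mm²; (whole slice rotated 65° about Z — lengths, areas and connectivity unchanged). Overall, the cross-section is one region with 1 hole. Net area = 483.35 mm².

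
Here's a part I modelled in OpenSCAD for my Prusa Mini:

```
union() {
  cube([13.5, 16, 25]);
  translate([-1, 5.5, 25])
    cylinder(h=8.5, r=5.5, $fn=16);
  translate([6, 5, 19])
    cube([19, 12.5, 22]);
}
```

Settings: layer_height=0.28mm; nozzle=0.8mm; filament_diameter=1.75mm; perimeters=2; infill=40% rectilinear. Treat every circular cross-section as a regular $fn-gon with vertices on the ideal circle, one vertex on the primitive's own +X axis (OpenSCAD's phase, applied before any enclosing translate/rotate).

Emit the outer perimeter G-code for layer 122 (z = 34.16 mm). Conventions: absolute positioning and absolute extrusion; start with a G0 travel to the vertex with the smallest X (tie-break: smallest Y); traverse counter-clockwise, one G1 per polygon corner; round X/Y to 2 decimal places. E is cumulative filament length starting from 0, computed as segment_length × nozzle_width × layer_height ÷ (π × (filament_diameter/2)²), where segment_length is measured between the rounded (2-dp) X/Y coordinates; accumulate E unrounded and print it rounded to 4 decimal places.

G0 X6.00 Y5.00 Z34.16
G1 X25.00 Y5.00 E1.7694
G1 X25.00 Y17.50 E2.9335
G1 X6.00 Y17.50 E4.7030
G1 X6.00 Y5.00 E5.8671

At z = 34.16 mm: the cube does not reach this height (z outside [0, 25]); the cylinder at (-1, 5.5) is absent (z outside [25, 33.5]); the cube at (6, 5) is present — its section is the full 19×12.5 rectangle; Taking the union: only the 19×12.5 cube at (6, 5) is present, so the union is just that shape — 1 connected region. The outline is a single polygon with 4 vertices. Extrusion per mm of travel: 0.8 × 0.28 / (π × 0.875²) = 0.093128. Accumulating E over each segment gives final E = 5.8671.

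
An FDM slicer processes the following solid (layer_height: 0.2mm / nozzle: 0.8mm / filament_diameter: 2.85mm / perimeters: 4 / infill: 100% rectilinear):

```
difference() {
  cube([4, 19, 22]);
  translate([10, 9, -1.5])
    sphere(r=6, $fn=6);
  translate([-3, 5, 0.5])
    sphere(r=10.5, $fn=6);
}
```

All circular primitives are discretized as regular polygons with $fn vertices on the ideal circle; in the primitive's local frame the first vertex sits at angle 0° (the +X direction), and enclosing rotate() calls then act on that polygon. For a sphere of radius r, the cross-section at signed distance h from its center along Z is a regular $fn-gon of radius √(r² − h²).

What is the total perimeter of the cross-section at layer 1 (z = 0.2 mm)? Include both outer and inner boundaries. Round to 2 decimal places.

At z = 0.2 mm: the cube is present — its section is the full 4×19 rectangle (perimeter 46.00 mm); the r=6 sphere at (10, 9) contributes a regular 6-gon of circumradius √(6²−1.7²) = 5.754 (perimeter = 2·6·5.754·sin(180°/6) = 34.52 mm); the r=10.5 sphere at (-3, 5) contributes a regular 6-gon of circumradius √(10.5²−0.3²) = 10.496 (perimeter = 2·6·10.496·sin(180°/6) = 62.97 mm); Taking the first minus the rest: starting from the 4×19 cube, the r=6 sphere at (10, 9) misses the remaining region (no effect); the r=10.5 sphere at (-3, 5) partially overlaps it — only the 53.70 mm² overlap (of its 286.20 mm²) is removed, clipping the outline — boundary = 22.61 mm. Overall, the cross-section is a single solid region. Total boundary length (outer) = 22.61 mm.

22.61 mm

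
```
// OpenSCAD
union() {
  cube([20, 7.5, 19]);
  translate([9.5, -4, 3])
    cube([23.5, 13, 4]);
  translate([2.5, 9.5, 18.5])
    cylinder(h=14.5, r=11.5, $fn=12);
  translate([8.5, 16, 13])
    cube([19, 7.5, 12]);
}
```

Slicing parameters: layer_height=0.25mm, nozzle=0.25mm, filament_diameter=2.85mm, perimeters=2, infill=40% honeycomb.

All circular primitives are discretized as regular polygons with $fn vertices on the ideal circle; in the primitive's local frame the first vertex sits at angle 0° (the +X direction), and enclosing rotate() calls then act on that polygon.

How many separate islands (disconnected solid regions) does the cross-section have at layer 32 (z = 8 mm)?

At z = 8 mm: the cube (footprint 20×7.5) is included at this height; the cube at (9.5, -4) does not reach this height (z outside [3, 7]); the cylinder at (2.5, 9.5) is not intersected at this z (z outside [18.5, 33]); the cube at (8.5, 16) is not intersected at this z (z outside [13, 25]); Combining (union): only the 20×7.5 cube is present, so the union is just that shape — 1 connected region. Overall, the cross-section is a single solid region. Island count = 1.

1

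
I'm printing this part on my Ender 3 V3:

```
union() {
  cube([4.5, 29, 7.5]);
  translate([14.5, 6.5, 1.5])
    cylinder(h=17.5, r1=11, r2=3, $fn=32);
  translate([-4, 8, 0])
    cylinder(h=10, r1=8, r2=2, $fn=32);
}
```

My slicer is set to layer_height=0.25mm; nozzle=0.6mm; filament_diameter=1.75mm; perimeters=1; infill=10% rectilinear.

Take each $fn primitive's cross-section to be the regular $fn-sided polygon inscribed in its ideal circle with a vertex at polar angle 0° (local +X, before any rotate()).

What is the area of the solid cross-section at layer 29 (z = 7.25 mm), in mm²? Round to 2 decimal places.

390.84 mm²

At z = 7.25 mm: the cube is present — its section is the full 4.5×29 rectangle (area 130.50 mm²); the cone at (14.5, 6.5) contributes a regular 32-gon of circumradius 8.371 (interpolated between r1=11 and r2=3 at t=0.329) (area = (32/2)·8.371²·sin(360°/32) = 218.75 mm²); the cone at (-4, 8) contributes a regular 32-gon of circumradius 3.650 (interpolated between r1=8 and r2=2 at t=0.725) (area = (32/2)·3.650²·sin(360°/32) = 41.59 mm²); Merging all regions: the 3 present regions are separate (no shared area or edge), so areas and boundary lengths simply add and each stays a separate island — area = 390.84 mm². Overall, the cross-section has 3 separate islands. Net area = 390.84 mm².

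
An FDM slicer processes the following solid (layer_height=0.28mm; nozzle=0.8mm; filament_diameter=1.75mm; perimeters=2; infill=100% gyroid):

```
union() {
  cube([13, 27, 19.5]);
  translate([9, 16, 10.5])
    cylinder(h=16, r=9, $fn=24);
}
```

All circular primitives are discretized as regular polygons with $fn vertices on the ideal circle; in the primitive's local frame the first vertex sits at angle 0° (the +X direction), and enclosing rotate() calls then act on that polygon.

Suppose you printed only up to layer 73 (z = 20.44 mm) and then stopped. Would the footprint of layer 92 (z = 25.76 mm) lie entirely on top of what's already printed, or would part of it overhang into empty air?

Compare the two slices. At z = 20.44: the cube is not intersected at this z (z outside [0, 19.5]); the r=9 cylinder at (9, 16) gives a regular 24-gon of circumradius 9 (constant along its height) (area = (24/2)·9.000²·sin(360°/24) = 251.57 mm²); Merging all regions: only the r=9 cylinder at (9, 16) is present, so the union is just that shape — area = 251.57 mm². At z = 25.76: the cube is not intersected at this z (z outside [0, 19.5]); the cylinder at (9, 16): section is a regular 24-gon, circumradius r=9 (area = (24/2)·9.000²·sin(360°/24) = 251.57 mm²); Combining (union): only the r=9 cylinder at (9, 16) is present, so the union is just that shape — area = 251.57 mm². Checking containment: the cross-section at z = 25.76 is a subset of the cross-section at z = 20.44.

entirely on top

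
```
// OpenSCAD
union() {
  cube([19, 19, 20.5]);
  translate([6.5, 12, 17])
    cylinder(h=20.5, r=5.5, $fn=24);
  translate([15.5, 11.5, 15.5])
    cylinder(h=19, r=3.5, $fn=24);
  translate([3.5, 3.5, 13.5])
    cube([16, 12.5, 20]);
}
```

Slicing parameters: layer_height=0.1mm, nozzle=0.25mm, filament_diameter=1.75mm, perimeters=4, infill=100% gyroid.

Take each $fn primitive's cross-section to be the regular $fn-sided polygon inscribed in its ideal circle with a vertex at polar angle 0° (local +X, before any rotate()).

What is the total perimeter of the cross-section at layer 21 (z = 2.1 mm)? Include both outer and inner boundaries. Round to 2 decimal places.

76.00 mm

At z = 2.1 mm: the cube (footprint 19×19) is included at this height (perimeter 76.00 mm); the cylinder at (6.5, 12) is not intersected at this z (z outside [17, 37.5]); the cylinder at (15.5, 11.5) is not intersected at this z (z outside [15.5, 34.5]); the cube at (3.5, 3.5) is absent (z outside [13.5, 33.5]); Taking the union: only the 19×19 cube is present, so the union is just that shape — boundary = 76.00 mm. Overall, the cross-section is a single solid region. Total boundary length (outer) = 76.00 mm.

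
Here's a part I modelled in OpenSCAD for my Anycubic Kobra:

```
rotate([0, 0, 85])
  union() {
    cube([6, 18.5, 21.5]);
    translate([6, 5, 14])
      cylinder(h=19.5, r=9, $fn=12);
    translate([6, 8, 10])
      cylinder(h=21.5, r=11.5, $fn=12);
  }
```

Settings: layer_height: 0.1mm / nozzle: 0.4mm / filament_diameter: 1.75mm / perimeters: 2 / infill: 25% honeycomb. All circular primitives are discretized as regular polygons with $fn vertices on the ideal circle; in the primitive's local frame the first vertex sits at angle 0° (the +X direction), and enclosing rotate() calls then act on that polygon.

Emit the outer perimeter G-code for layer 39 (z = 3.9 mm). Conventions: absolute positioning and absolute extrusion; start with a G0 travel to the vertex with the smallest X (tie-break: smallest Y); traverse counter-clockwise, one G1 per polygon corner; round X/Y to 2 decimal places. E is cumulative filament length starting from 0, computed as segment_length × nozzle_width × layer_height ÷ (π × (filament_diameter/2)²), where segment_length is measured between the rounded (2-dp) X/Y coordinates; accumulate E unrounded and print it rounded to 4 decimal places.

G0 X-18.43 Y1.61 Z3.90
G1 X0.00 Y0.00 E0.3077
G1 X0.52 Y5.98 E0.4075
G1 X-17.91 Y7.59 E0.7151
G1 X-18.43 Y1.61 E0.8150

At z = 3.9 mm: the cube (footprint 6×18.5) is included at this height; the cylinder at (6, 5) does not reach this height (z outside [14, 33.5]); the cylinder at (6, 8) is not intersected at this z (z outside [10, 31.5]); Merging all regions: only the 6×18.5 cube is present, so the union is just that shape — 1 connected region; (rotated 85° about Z; rotation is an isometry so areas/perimeters/island counts are preserved). The outline is a single polygon with 4 vertices. Extrusion per mm of travel: 0.4 × 0.1 / (π × 0.875²) = 0.016630. Accumulating E over each segment gives final E = 0.8150.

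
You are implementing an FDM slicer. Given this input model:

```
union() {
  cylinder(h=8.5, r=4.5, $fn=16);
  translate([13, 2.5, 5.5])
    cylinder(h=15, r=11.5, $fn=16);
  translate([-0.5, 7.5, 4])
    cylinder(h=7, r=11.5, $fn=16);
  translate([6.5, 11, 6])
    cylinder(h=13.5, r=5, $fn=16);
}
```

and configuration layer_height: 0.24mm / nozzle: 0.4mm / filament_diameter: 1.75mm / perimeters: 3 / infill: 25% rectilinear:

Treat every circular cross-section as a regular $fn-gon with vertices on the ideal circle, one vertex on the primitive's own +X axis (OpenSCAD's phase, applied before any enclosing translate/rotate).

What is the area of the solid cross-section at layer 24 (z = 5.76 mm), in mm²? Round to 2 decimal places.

710.40 mm²

At z = 5.76 mm: the cylinder: section is a regular 16-gon, circumradius r=4.5 (area = (16/2)·4.500²·sin(360°/16) = 61.99 mm²); the r=11.5 cylinder at (13, 2.5) contributes a regular 16-gon of circumradius 11.5 (area = (16/2)·11.500²·sin(360°/16) = 404.88 mm²); the r=11.5 cylinder at (-0.5, 7.5) contributes a regular 16-gon of circumradius 11.5 (area = (16/2)·11.500²·sin(360°/16) = 404.88 mm²); the cylinder at (6.5, 11) is not intersected at this z (z outside [6, 19.5]); Taking the union: the regions partially overlap — summed areas 871.75 mm² minus the doubly-counted overlap 161.35 mm² gives 710.40 mm² — area = 710.40 mm². Overall, the cross-section is a single solid region. Net area = 710.40 mm².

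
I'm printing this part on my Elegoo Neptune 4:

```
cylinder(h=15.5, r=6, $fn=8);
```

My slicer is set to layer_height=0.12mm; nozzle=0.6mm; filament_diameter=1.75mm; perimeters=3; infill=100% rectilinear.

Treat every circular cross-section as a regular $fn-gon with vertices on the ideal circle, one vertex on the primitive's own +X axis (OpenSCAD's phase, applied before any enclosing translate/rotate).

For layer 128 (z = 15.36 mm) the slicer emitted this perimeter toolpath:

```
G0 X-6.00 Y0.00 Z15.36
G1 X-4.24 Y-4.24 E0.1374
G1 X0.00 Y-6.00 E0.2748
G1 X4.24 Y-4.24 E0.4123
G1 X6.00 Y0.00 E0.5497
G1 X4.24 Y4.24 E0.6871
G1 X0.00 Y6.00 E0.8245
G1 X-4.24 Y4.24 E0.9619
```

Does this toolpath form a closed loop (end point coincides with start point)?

Start point (G0): (-6.00, 0.00). End point (last G1): the path does not return to the start — open.

no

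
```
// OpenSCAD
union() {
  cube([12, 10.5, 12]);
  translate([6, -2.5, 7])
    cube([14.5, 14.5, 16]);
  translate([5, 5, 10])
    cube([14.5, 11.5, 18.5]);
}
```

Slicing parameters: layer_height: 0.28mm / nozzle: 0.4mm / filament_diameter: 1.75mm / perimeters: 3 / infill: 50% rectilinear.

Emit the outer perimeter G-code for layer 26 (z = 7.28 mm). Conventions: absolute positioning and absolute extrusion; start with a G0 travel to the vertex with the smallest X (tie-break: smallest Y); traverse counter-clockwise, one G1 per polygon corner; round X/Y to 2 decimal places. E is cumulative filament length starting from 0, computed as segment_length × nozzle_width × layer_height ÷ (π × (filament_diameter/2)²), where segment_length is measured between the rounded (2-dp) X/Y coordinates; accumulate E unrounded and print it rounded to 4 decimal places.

At z = 7.28 mm: the cube is present — its section is the full 12×10.5 rectangle; the 14.5×14.5 cube at (6, -2.5) contributes its full rectangle; the cube at (5, 5) is absent (z outside [10, 28.5]); Taking the union: the regions partially overlap (shared area 63.00 mm²), so overlapping operands fuse into one piece — 1 connected region. The outline is a single polygon with 8 vertices. Extrusion per mm of travel: 0.4 × 0.28 / (π × 0.875²) = 0.046564. Accumulating E over each segment gives final E = 3.2595.

G0 X0.00 Y0.00 Z7.28
G1 X6.00 Y0.00 E0.2794
G1 X6.00 Y-2.50 E0.3958
G1 X20.50 Y-2.50 E1.0710
G1 X20.50 Y12.00 E1.7462
G1 X6.00 Y12.00 E2.4213
G1 X6.00 Y10.50 E2.4912
G1 X0.00 Y10.50 E2.7706
G1 X0.00 Y0.00 E3.2595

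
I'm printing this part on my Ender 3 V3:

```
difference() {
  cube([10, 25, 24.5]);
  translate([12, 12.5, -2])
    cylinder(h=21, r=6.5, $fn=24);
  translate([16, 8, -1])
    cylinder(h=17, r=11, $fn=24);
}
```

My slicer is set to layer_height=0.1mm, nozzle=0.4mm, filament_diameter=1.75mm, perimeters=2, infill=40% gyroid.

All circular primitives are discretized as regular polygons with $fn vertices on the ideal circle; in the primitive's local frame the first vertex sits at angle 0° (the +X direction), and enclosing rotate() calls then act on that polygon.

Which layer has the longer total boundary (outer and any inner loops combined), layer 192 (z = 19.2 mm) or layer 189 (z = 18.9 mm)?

layer 189 (z = 18.9 mm)

Layer 192 (z = 19.2): the cube (footprint 10×25) is included at this height (perimeter 70.00 mm); the cylinder at (12, 12.5) does not reach this height (z outside [-2, 19]); the cylinder at (16, 8) is absent (z outside [-1, 16]); Taking the first minus the rest: none of the subtracted shapes is present at this height, so the 10×25 cube is unchanged — boundary = 70.00 mm. So its perimeter = 70.00 mm. Layer 189 (z = 18.9): the cube (footprint 10×25) is included at this height (perimeter 70.00 mm); the cylinder at (12, 12.5): section is a regular 24-gon, circumradius r=6.5 (perimeter = 2·24·6.500·sin(180°/24) = 40.72 mm); the cylinder at (16, 8) is not intersected at this z (z outside [-1, 16]); After the difference (first − rest): starting from the 10×25 cube, the r=6.5 cylinder at (12, 12.5) partially overlaps it — only the 40.17 mm² overlap (of its 131.22 mm²) is removed, clipping the outline — boundary = 73.99 mm. So its perimeter = 73.99 mm. Layer 189 is larger (73.99 vs 70.00 mm).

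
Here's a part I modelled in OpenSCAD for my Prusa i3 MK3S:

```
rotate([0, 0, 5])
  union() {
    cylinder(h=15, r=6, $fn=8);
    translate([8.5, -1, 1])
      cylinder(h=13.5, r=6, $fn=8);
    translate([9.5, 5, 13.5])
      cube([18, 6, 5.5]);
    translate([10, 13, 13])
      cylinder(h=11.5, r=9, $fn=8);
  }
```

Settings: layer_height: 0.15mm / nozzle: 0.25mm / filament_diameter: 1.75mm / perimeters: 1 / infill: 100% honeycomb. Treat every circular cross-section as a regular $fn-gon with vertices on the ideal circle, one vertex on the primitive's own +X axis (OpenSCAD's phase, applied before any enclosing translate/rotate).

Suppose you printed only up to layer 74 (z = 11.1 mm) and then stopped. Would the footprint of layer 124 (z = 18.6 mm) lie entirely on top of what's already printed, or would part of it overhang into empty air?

part overhangs

Compare the two slices. At z = 11.1: the r=6 cylinder contributes a regular 8-gon of circumradius 6 (area = (8/2)·6.000²·sin(360°/8) = 101.82 mm²); the r=6 cylinder at (8.5, -1) gives a regular 8-gon of circumradius 6 (constant along its height) (area = (8/2)·6.000²·sin(360°/8) = 101.82 mm²); the cube at (9.5, 5) is absent (z outside [13.5, 19]); the cylinder at (10, 13) is absent (z outside [13, 24.5]); Taking the union: the regions partially overlap — summed areas 203.65 mm² minus the doubly-counted overlap 14.44 mm² gives 189.20 mm² — area = 189.20 mm²; (rotated 5° about Z; rotation is an isometry so areas/perimeters/island counts are preserved). At z = 18.6: the cylinder does not reach this height (z outside [0, 15]); the cylinder at (8.5, -1) is not intersected at this z (z outside [1, 14.5]); the cube at (9.5, 5) (footprint 18×6) is included at this height (area 108.00 mm²); the r=9 cylinder at (10, 13) contributes a regular 8-gon of circumradius 9 (area = (8/2)·9.000²·sin(360°/8) = 229.10 mm²); Combining (union): the regions partially overlap — summed areas 337.10 mm² minus the doubly-counted overlap 41.90 mm² gives 295.21 mm² — area = 295.21 mm²; (rotated 5° about Z; rotation is an isometry so areas/perimeters/island counts are preserved). Checking containment: at z = 18.6 the cross-section extends beyond the z = 11.1 cross-section by about 294.46 mm².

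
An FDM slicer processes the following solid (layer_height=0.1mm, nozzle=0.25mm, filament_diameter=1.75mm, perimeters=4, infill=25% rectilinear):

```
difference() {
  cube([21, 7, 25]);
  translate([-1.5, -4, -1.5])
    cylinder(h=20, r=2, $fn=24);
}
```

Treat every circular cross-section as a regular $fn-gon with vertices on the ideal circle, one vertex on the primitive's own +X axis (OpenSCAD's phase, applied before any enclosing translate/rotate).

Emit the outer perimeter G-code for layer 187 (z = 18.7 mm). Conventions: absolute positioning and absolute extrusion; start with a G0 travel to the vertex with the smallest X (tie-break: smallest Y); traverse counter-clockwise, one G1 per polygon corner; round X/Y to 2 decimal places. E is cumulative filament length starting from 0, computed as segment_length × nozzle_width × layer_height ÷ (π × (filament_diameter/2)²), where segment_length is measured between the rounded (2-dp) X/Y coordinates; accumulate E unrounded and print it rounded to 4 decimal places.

G0 X0.00 Y0.00 Z18.70
G1 X21.00 Y0.00 E0.2183
G1 X21.00 Y7.00 E0.2910
G1 X0.00 Y7.00 E0.5093
G1 X0.00 Y0.00 E0.5821

At z = 18.7 mm: the cube is present — its section is the full 21×7 rectangle; the cylinder at (-1.5, -4) is not intersected at this z (z outside [-1.5, 18.5]); Taking the first minus the rest: none of the subtracted shapes is present at this height, so the 21×7 cube is unchanged — 1 connected region. The outline is a single polygon with 4 vertices. Extrusion per mm of travel: 0.25 × 0.1 / (π × 0.875²) = 0.010394. Accumulating E over each segment gives final E = 0.5821.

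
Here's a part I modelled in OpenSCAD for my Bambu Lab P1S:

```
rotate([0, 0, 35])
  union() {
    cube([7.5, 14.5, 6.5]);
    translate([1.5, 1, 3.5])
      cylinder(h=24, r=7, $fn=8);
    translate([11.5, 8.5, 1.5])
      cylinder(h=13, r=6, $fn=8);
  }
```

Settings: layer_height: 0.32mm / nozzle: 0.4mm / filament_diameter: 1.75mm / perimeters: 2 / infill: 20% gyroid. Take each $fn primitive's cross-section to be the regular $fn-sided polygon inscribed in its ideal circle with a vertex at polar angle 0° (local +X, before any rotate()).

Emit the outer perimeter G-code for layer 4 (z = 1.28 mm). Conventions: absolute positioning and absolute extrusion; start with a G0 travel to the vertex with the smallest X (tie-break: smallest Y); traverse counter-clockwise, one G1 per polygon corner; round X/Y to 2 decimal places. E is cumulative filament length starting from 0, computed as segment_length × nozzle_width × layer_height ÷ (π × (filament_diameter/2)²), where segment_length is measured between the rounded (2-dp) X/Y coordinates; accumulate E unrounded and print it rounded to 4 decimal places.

G0 X-8.32 Y11.88 Z1.28
G1 X0.00 Y0.00 E0.7718
G1 X6.14 Y4.30 E1.1707
G1 X-2.17 Y16.18 E1.9423
G1 X-8.32 Y11.88 E2.3416

At z = 1.28 mm: the 7.5×14.5 cube contributes its full rectangle; the cylinder at (1.5, 1) is absent (z outside [3.5, 27.5]); the cylinder at (11.5, 8.5) is absent (z outside [1.5, 14.5]); Merging all regions: only the 7.5×14.5 cube is present, so the union is just that shape — 1 connected region; (rotated 35° about Z; rotation is an isometry so areas/perimeters/island counts are preserved). The outline is a single polygon with 4 vertices. Extrusion per mm of travel: 0.4 × 0.32 / (π × 0.875²) = 0.053216. Accumulating E over each segment gives final E = 2.3416.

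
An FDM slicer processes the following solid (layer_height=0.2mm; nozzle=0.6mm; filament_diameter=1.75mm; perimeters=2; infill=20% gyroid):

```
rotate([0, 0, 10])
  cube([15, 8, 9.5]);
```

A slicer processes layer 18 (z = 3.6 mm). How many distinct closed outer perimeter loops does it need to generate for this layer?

1

At z = 3.6 mm: the 15×8 cube contributes its full rectangle; (whole slice rotated 10° about Z — lengths, areas and connectivity unchanged). The result has 1 disconnected region.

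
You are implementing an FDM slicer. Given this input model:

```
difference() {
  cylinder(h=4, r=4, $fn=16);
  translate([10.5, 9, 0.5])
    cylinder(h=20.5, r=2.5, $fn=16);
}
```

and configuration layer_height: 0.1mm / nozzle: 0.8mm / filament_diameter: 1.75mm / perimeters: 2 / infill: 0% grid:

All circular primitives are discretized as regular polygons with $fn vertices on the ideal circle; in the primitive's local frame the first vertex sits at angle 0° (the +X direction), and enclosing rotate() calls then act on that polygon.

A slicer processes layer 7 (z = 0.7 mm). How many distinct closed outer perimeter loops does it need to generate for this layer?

1

At z = 0.7 mm: the r=4 cylinder contributes a regular 16-gon of circumradius 4; the r=2.5 cylinder at (10.5, 9) gives a regular 16-gon of circumradius 2.5 (constant along its height); Taking the first minus the rest: starting from the r=4 cylinder, the r=2.5 cylinder at (10.5, 9) misses the remaining region (no effect) — 1 connected region. The result has 1 disconnected region.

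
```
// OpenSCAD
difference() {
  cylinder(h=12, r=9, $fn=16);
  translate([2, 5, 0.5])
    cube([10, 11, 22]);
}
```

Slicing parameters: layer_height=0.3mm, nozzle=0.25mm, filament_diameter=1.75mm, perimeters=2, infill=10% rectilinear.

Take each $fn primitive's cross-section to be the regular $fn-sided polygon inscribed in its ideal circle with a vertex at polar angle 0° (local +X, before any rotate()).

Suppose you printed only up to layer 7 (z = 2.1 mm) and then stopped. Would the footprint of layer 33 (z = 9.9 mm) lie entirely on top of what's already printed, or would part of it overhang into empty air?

Compare the two slices. At z = 2.1: the r=9 cylinder gives a regular 16-gon of circumradius 9 (constant along its height) (area = (16/2)·9.000²·sin(360°/16) = 247.98 mm²); the cube at (2, 5) is present — its section is the full 10×11 rectangle (area 110.00 mm²); After the difference (first − rest): starting from the r=9 cylinder (247.98 mm²), the 10×11 cube at (2, 5) partially overlaps it — only the 12.45 mm² overlap (of its 110.00 mm²) is removed, clipping the outline — area = 235.53 mm². At z = 9.9: the cylinder: section is a regular 16-gon, circumradius r=9 (area = (16/2)·9.000²·sin(360°/16) = 247.98 mm²); the cube at (2, 5) is present — its section is the full 10×11 rectangle (area 110.00 mm²); After the difference (first − rest): starting from the r=9 cylinder (247.98 mm²), the 10×11 cube at (2, 5) partially overlaps it — only the 12.45 mm² overlap (of its 110.00 mm²) is removed, clipping the outline — area = 235.53 mm². Checking containment: the cross-section at z = 9.9 is a subset of the cross-section at z = 2.1.

entirely on top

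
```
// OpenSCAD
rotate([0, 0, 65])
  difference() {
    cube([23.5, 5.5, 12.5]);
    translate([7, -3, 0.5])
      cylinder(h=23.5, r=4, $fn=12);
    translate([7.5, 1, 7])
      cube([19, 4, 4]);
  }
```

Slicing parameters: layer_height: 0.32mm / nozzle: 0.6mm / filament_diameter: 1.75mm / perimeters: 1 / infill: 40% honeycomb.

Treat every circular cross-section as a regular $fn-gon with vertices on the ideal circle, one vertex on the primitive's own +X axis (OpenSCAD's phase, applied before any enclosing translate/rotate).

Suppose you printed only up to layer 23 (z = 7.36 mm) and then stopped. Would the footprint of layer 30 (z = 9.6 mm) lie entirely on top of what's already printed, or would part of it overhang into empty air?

entirely on top

Compare the two slices. At z = 7.36: the 23.5×5.5 cube contributes its full rectangle (area 129.25 mm²); the cylinder at (7, -3): section is a regular 12-gon, circumradius r=4 (area = (12/2)·4.000²·sin(360°/12) = 48.00 mm²); the cube at (7.5, 1) (footprint 19×4) is included at this height (area 76.00 mm²); After the difference (first − rest): starting from the 23.5×5.5 cube (129.25 mm²), the r=4 cylinder at (7, -3) partially overlaps it — only the 3.14 mm² overlap (of its 48.00 mm²) is removed, clipping the outline; the 19×4 cube at (7.5, 1) partially overlaps it — only the 64.00 mm² overlap (of its 76.00 mm²) is removed, clipping the outline — area = 62.11 mm²; (whole slice rotated 65° about Z — lengths, areas and connectivity unchanged). At z = 9.6: the cube is present — its section is the full 23.5×5.5 rectangle (area 129.25 mm²); the cylinder at (7, -3): section is a regular 12-gon, circumradius r=4 (area = (12/2)·4.000²·sin(360°/12) = 48.00 mm²); the cube at (7.5, 1) (footprint 19×4) is included at this height (area 76.00 mm²); Subtracting the remaining from the first: starting from the 23.5×5.5 cube (129.25 mm²), the r=4 cylinder at (7, -3) partially overlaps it — only the 3.14 mm² overlap (of its 48.00 mm²) is removed, clipping the outline; the 19×4 cube at (7.5, 1) partially overlaps it — only the 64.00 mm² overlap (of its 76.00 mm²) is removed, clipping the outline — area = 62.11 mm²; (whole slice rotated 65° about Z — lengths, areas and connectivity unchanged). Checking containment: the cross-section at z = 9.6 is a subset of the cross-section at z = 7.36.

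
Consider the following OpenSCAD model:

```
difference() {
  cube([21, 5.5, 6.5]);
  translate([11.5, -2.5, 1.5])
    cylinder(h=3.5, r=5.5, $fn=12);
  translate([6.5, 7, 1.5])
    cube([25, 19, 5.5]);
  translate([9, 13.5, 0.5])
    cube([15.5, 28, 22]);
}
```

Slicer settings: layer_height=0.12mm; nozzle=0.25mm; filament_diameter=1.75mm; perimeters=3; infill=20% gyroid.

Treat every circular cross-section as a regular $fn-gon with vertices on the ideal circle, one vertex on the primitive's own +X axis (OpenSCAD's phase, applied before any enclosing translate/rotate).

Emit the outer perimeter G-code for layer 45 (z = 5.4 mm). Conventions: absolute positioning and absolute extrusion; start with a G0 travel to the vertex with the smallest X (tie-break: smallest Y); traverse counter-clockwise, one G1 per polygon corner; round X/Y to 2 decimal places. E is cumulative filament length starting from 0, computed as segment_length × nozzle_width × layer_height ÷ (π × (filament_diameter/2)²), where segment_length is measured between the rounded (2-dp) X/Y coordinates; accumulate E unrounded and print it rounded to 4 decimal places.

G0 X0.00 Y0.00 Z5.40
G1 X21.00 Y0.00 E0.2619
G1 X21.00 Y5.50 E0.3305
G1 X0.00 Y5.50 E0.5924
G1 X0.00 Y0.00 E0.6610

At z = 5.4 mm: the cube (footprint 21×5.5) is included at this height; the cylinder at (11.5, -2.5) does not reach this height (z outside [1.5, 5]); the cube at (6.5, 7) (footprint 25×19) is included at this height; the cube at (9, 13.5) (footprint 15.5×28) is included at this height; Taking the first minus the rest: starting from the 21×5.5 cube, the 25×19 cube at (6.5, 7) misses the remaining region (no effect); the 15.5×28 cube at (9, 13.5) misses the remaining region (no effect) — 1 connected region. The outline is a single polygon with 4 vertices. Extrusion per mm of travel: 0.25 × 0.12 / (π × 0.875²) = 0.012473. Accumulating E over each segment gives final E = 0.6610.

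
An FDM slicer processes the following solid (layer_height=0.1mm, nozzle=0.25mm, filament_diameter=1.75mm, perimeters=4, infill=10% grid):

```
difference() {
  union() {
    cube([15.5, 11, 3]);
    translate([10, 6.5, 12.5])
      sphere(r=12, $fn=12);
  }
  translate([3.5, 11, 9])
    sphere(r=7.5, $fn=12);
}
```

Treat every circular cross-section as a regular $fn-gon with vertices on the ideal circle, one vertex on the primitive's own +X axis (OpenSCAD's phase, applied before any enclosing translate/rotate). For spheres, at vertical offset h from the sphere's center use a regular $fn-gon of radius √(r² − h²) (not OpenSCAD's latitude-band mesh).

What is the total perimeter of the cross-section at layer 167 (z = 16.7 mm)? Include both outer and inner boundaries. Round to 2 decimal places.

At z = 16.7 mm: the cube does not reach this height (z outside [0, 3]); the r=12 sphere at (10, 6.5) slices to a regular 12-gon of circumradius 11.241 (√(r²−h²) with h=4.2 from center) (perimeter = 2·12·11.241·sin(180°/12) = 69.83 mm); Combining (union): only the r=12 sphere at (10, 6.5) is present, so the union is just that shape — boundary = 69.83 mm; the sphere at (3.5, 11) is not intersected at this z (|z−center|=7.700 > r=7.5); Taking the first minus the rest: none of the subtracted shapes is present at this height, so that combined region is unchanged — boundary = 69.83 mm. Overall, the cross-section is a single solid region. Total boundary length (outer) = 69.83 mm.

69.83 mm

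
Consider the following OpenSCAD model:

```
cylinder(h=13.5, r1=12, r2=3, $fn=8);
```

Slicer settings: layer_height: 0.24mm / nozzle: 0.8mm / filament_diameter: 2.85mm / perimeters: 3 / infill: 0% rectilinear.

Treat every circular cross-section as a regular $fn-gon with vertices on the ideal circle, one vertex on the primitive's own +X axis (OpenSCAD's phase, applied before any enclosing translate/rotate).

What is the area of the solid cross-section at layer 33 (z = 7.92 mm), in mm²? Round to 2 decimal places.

At z = 7.92 mm: the cone: at t=0.587 of its height the radius interpolates to r₁+(r₂−r₁)t = 6.720, giving a regular 8-gon of that circumradius (area = (8/2)·6.720²·sin(360°/8) = 127.73 mm²). Overall, the cross-section is a single solid region. Net area = 127.73 mm².

127.73 mm²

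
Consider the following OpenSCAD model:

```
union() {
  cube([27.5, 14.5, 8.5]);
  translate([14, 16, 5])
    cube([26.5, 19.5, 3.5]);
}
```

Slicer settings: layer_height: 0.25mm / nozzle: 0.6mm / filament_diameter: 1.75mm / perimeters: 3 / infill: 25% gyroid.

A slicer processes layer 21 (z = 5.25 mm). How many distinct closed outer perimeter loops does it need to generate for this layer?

At z = 5.25 mm: the cube (footprint 27.5×14.5) is included at this height; the cube at (14, 16) is present — its section is the full 26.5×19.5 rectangle; Merging all regions: the 2 present regions are separate (no shared area or edge), so areas and boundary lengths simply add and each stays a separate island — 2 connected regions. The result has 2 disconnected regions.

2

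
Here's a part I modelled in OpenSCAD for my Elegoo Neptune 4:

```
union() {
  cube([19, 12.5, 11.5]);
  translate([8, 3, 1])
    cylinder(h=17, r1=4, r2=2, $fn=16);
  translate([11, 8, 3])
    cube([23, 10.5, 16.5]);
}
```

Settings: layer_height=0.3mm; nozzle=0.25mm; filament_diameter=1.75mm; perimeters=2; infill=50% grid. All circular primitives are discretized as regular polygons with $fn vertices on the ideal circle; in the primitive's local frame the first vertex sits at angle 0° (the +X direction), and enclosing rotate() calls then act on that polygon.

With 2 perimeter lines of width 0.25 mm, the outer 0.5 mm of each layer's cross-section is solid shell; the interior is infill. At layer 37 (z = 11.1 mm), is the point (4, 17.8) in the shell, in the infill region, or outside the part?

outside

At z = 11.1 mm: the 19×12.5 cube contributes its full rectangle; the cone at (8, 3) (r1=4→r2=2) has section circumradius 2.812 here — a regular 16-gon; the cube at (11, 8) (footprint 23×10.5) is included at this height; Taking the union: the regions partially overlap (shared area 60.20 mm²), so overlapping operands fuse into one piece — 1 connected region. Overall, the cross-section is a single solid region. The nearest boundary edge runs (0.00, 12.50)→(11.00, 12.50); distance from the point to it = 5.30 mm. The point is not inside any of the regions above, so it lies outside the cross-section (5.30 mm from the nearest boundary).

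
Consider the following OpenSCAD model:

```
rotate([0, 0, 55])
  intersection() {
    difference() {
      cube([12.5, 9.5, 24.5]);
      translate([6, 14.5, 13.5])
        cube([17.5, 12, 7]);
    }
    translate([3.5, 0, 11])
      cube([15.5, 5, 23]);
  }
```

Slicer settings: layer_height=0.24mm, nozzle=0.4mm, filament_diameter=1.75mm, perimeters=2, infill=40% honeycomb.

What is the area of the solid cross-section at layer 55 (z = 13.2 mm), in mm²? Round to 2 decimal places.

At z = 13.2 mm: the cube (footprint 12.5×9.5) is included at this height (area 118.75 mm²); the cube at (6, 14.5) is not intersected at this z (z outside [13.5, 20.5]); Taking the first minus the rest: none of the subtracted shapes is present at this height, so the 12.5×9.5 cube is unchanged — area = 118.75 mm²; the 15.5×5 cube at (3.5, 0) contributes its full rectangle (area 77.50 mm²); Keeping only the common overlap: the 15.5×5 cube at (3.5, 0) partially overlaps that combined region; clipping to the common part keeps 45.00 mm² — area = 45.00 mm²; (whole slice rotated 55° about Z — lengths, areas and connectivity unchanged). Overall, the cross-section is a single solid region. Net area = 45.00 mm².

45.00 mm²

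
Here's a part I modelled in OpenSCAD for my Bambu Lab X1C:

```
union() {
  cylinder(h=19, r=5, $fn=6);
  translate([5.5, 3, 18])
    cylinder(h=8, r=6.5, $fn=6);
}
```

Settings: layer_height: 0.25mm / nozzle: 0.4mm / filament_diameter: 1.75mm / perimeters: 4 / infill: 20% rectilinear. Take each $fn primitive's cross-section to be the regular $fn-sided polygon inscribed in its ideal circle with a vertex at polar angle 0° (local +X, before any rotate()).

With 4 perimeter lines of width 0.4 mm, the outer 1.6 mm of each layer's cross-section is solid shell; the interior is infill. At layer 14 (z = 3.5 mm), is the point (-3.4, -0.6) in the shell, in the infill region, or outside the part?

At z = 3.5 mm: the r=5 cylinder gives a regular 6-gon of circumradius 5 (constant along its height); the cylinder at (5.5, 3) is absent (z outside [18, 26]); Combining (union): only the r=5 cylinder is present, so the union is just that shape — 1 connected region. Overall, the cross-section is a single solid region. The nearest boundary edge runs (-5.00, 0.00)→(-2.50, -4.33); distance from the point to it = 1.09 mm. The point is inside the cross-section, 1.09 mm from the nearest boundary — within the 1.6 mm shell band (4 × 0.4).

shell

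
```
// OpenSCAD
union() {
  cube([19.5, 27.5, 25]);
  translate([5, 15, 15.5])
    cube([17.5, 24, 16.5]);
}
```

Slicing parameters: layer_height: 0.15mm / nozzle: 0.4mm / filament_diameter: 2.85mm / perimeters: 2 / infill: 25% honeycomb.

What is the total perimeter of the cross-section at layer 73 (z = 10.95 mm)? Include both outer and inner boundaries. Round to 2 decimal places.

94.00 mm

At z = 10.95 mm: the cube (footprint 19.5×27.5) is included at this height (perimeter 94.00 mm); the cube at (5, 15) is not intersected at this z (z outside [15.5, 32]); Combining (union): only the 19.5×27.5 cube is present, so the union is just that shape — boundary = 94.00 mm. Overall, the cross-section is a single solid region. Total boundary length (outer) = 94.00 mm.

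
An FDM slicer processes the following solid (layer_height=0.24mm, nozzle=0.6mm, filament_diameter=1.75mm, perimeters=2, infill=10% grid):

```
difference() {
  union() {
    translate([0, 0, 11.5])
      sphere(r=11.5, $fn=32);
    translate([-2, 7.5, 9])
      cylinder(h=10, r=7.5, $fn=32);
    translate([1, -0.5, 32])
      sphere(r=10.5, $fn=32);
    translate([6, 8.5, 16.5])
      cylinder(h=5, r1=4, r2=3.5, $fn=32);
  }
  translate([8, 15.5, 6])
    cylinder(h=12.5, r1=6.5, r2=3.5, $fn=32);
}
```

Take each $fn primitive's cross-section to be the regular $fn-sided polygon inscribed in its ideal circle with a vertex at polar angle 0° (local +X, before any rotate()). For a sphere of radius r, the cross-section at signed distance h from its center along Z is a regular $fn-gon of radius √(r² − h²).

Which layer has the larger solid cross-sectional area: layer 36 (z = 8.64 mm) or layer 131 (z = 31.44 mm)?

Layer 36 (z = 8.64): the r=11.5 sphere contributes a regular 32-gon of circumradius √(11.5²−2.86²) = 11.139 (area = (32/2)·11.139²·sin(360°/32) = 387.28 mm²); the cylinder at (-2, 7.5) is absent (z outside [9, 19]); the sphere at (1, -0.5) does not reach this height (|z−center|=23.360 > r=10.5); the cone at (6, 8.5) does not reach this height (z outside [16.5, 21.5]); Taking the union: only the r=11.5 sphere is present, so the union is just that shape — area = 387.28 mm²; the cone at (8, 15.5) (r1=6.5→r2=3.5) has section circumradius 5.866 here — a regular 32-gon (area = (32/2)·5.866²·sin(360°/32) = 107.42 mm²); After the difference (first − rest): starting from the result so far (387.28 mm²), the cone at (8, 15.5) misses the remaining region (no effect) — area = 387.28 mm². So its area = 387.28 mm². Layer 131 (z = 31.44): the sphere does not reach this height (|z−center|=19.940 > r=11.5); the cylinder at (-2, 7.5) is absent (z outside [9, 19]); the sphere at (1, -0.5): section is a regular 32-gon, circumradius = √(r²−h²) = √(10.5²−0.56²) = 10.485 (area = (32/2)·10.485²·sin(360°/32) = 343.16 mm²); the cone at (6, 8.5) is absent (z outside [16.5, 21.5]); Taking the union: only the r=10.5 sphere at (1, -0.5) is present, so the union is just that shape — area = 343.16 mm²; the cone at (8, 15.5) does not reach this height (z outside [6, 18.5]); Taking the first minus the rest: none of the subtracted shapes is present at this height, so that combined region is unchanged — area = 343.16 mm². So its area = 343.16 mm². Layer 36 is larger (387.28 vs 343.16 mm²).

layer 36 (z = 8.64 mm)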